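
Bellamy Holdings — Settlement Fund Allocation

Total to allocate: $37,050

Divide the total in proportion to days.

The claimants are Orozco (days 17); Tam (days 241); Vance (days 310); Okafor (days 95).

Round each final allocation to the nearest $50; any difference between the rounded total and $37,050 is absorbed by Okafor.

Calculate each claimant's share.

Combined days = 663.
Raw shares: Orozco 17/663 × $37,050 = 950.00; Tam 241/663 × $37,050 = 13,467.65; Vance 310/663 × $37,050 = 17,323.53; Okafor 95/663 × $37,050 = 5,308.82.
After rounding ($50): Orozco $950; Tam $13,450; Vance $17,300; Okafor $5,300. Sum = $37,000.
Difference $37,050 − $37,000 = +$50 applied to Okafor: Okafor becomes $5,350.

Orozco: $950 · Tam: $13,450 · Vance: $17,300 · Okafor: $5,350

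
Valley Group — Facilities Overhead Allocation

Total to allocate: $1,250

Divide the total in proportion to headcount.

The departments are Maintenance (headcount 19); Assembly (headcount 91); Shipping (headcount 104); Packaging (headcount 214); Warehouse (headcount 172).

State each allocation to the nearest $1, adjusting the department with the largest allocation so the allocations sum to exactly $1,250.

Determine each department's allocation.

Maintenance: $40 | Assembly: $190 | Shipping: $217 | Packaging: $445 | Warehouse: $358

Combined headcount = 600.
Proportional shares: Maintenance 19/600 × $1,250 = 39.58; Assembly 91/600 × $1,250 = 189.58; Shipping 104/600 × $1,250 = 216.67; Packaging 214/600 × $1,250 = 445.83; Warehouse 172/600 × $1,250 = 358.33.
After rounding ($1): Maintenance $40; Assembly $190; Shipping $217; Packaging $446; Warehouse $358. Sum = $1,251.
Difference $1,250 − $1,251 = −$1 applied to largest allocation (Packaging): Packaging becomes $445.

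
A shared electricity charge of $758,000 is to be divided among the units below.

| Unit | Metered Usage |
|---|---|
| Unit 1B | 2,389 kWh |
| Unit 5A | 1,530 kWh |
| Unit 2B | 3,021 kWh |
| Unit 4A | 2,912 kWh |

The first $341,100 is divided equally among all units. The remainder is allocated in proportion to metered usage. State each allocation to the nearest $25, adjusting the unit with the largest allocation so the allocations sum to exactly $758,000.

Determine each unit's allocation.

Unit 1B: $186,375; Unit 5A: $150,025; Unit 2B: $213,100; Unit 4A: $208,500

Equal tier: $341,100 ÷ 4 = $85,275 apiece.
Remainder $416,900 by metered usage (total 9,852): Unit 1B 101,093.60 → $101,100; Unit 5A 64,743.91 → $64,750; Unit 2B 127,837.48 → $127,825; Unit 4A 123,225.01 → $123,225.
Totals: Unit 1B $85,275 + $101,100 = $186,375; Unit 5A $85,275 + $64,750 = $150,025; Unit 2B $85,275 + $127,825 = $213,100; Unit 4A $85,275 + $123,225 = $208,500.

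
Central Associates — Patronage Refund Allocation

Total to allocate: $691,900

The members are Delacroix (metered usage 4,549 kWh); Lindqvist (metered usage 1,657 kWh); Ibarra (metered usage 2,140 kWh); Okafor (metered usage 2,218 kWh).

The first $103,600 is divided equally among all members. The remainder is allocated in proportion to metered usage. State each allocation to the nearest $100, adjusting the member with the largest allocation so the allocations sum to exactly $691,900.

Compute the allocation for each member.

Delacroix: $279,200 | Lindqvist: $118,200 | Ibarra: $145,100 | Okafor: $149,400

$103,600 shared equally gives $25,900 per member.
Remainder $588,300 by metered usage (total 10,564): Delacroix 253,329.87 → $253,300; Lindqvist 92,276.89 → $92,300; Ibarra 119,174.74 → $119,200; Okafor 123,518.50 → $123,500.
Totals: Delacroix $25,900 + $253,300 = $279,200; Lindqvist $25,900 + $92,300 = $118,200; Ibarra $25,900 + $119,200 = $145,100; Okafor $25,900 + $123,500 = $149,400.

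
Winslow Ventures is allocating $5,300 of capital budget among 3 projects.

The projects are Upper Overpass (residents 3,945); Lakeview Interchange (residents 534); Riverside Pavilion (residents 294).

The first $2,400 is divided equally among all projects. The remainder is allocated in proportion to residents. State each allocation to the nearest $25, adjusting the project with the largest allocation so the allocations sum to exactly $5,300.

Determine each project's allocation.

Upper Overpass: $3,200 · Lakeview Interchange: $1,125 · Riverside Pavilion: $975

First tranche $2,400 split equally: $800 each.
Remainder $2,900 by residents (total 4,773): Upper Overpass 2,396.92 → $2,400; Lakeview Interchange 324.45 → $325; Riverside Pavilion 178.63 → $175.
Totals: Upper Overpass $800 + $2,400 = $3,200; Lakeview Interchange $800 + $325 = $1,125; Riverside Pavilion $800 + $175 = $975.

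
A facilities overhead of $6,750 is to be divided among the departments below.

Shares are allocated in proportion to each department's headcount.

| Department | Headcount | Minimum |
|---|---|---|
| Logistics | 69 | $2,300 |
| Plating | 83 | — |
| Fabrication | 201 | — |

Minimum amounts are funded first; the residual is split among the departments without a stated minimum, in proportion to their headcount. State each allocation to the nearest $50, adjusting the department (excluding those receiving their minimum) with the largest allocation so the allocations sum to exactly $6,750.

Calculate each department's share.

Logistics: $2,300 | Plating: $1,300 | Fabrication: $3,150

Minimums first: Logistics $2,300. Remaining pool $4,450.
Remaining pool split over remaining headcount 284: Plating 1,300.53 → $1,300; Fabrication 3,149.47 → $3,150.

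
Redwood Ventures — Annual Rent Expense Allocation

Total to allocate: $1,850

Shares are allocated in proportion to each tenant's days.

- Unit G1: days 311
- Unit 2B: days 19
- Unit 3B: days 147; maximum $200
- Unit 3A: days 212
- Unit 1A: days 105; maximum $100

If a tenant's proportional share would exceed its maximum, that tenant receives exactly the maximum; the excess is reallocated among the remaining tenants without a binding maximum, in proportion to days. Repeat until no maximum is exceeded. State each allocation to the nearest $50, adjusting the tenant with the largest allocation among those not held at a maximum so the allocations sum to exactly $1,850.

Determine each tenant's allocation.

Unit G1: $900 · Unit 2B: $50 · Unit 3B: $200 · Unit 3A: $600 · Unit 1A: $100

Sum of days: 794.
Pro-rata shares before constraints: Unit G1 724.62; Unit 2B 44.27; Unit 3B 342.51; Unit 3A 493.95; Unit 1A 244.65.
Capped: Unit 3B ($200), Unit 1A ($100); remaining pool $1,550 reallocated over remaining days 542.
Remaining shares: Unit G1 889.39 → $900; Unit 2B 54.34 → $50; Unit 3A 606.27 → $600.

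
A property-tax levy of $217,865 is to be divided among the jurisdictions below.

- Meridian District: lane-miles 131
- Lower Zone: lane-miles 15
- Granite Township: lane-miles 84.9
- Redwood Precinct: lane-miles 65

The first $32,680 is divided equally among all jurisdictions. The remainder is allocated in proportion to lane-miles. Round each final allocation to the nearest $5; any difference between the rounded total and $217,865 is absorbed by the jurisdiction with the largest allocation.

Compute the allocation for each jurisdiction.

Equal tier: $32,680 ÷ 4 = $8,170 apiece.
Remainder $185,185 by lane-miles (total 295.9): Meridian District 81,984.57 → $81,985; Lower Zone 9,387.55 → $9,390; Granite Township 53,133.51 → $53,135; Redwood Precinct 40,679.37 → $40,680.
Rounding difference −$5 on remainder applied to Meridian District.
Totals: Meridian District $8,170 + $81,980 = $90,150; Lower Zone $8,170 + $9,390 = $17,560; Granite Township $8,170 + $53,135 = $61,305; Redwood Precinct $8,170 + $40,680 = $48,850.

Meridian District: $90,150; Lower Zone: $17,560; Granite Township: $61,305; Redwood Precinct: $48,850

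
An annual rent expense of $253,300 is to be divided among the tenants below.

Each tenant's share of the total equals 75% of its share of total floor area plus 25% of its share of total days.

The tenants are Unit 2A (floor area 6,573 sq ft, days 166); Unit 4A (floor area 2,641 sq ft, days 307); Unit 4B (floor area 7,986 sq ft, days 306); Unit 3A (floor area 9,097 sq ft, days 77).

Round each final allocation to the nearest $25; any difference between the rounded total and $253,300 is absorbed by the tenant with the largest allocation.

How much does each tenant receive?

Unit 2A: $59,775; Unit 4A: $41,800; Unit 4B: $80,300; Unit 3A: $71,425

Floor area total 26,297; days total 856.
Blended shares (75% floor area + 25% days): Unit 2A 0.2359; Unit 4A 0.1650; Unit 4B 0.3171; Unit 3A 0.2819.
Proportional shares: Unit 2A 59,765.04; Unit 4A 41,790.32; Unit 4B 80,329.73; Unit 3A 71,414.91.
Rounded to nearest $25: Unit 2A $59,775; Unit 4A $41,800; Unit 4B $80,325; Unit 3A $71,425. Sum = $253,325.
Difference $253,300 − $253,325 = −$25 applied to largest allocation (Unit 4B): Unit 4B becomes $80,300.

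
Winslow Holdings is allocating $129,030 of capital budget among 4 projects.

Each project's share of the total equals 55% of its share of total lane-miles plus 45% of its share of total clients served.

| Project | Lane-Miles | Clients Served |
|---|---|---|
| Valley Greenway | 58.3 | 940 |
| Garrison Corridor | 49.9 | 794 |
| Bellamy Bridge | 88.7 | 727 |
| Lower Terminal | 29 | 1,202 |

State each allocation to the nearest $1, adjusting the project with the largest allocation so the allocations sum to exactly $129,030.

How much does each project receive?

Totals — lane-miles 225.9, clients served 3,663.
Blended shares (55% lane-miles + 45% clients served): Valley Greenway 0.2574; Garrison Corridor 0.2190; Bellamy Bridge 0.3053; Lower Terminal 0.2183.
Raw shares: Valley Greenway 33,215.22; Garrison Corridor 28,262.06; Bellamy Bridge 39,389.04; Lower Terminal 28,163.68.
Rounded to nearest $1: Valley Greenway $33,215; Garrison Corridor $28,262; Bellamy Bridge $39,389; Lower Terminal $28,164. Sum = $129,030.
No rounding difference to absorb.

Valley Greenway: $33,215 | Garrison Corridor: $28,262 | Bellamy Bridge: $39,389 | Lower Terminal: $28,164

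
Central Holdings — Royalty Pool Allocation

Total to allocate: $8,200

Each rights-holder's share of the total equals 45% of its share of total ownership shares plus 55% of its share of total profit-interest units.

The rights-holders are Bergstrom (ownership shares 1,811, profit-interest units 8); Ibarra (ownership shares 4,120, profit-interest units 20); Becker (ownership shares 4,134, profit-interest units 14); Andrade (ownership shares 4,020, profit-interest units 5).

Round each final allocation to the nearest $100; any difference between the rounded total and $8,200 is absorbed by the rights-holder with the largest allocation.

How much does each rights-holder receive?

Bergstrom: $1,200; Ibarra: $3,100; Becker: $2,400; Andrade: $1,500

Ownership shares total 14,085; profit-interest units total 47.
Composite weights (45% ownership shares + 55% profit-interest units): Bergstrom 0.1515; Ibarra 0.3657; Becker 0.2959; Andrade 0.1869.
Pro-rata amounts: Bergstrom 1,242.11; Ibarra 2,998.51; Becker 2,426.43; Andrade 1,532.95.
Rounded to nearest $100: Bergstrom $1,200; Ibarra $3,000; Becker $2,400; Andrade $1,500. Sum = $8,100.
Difference $8,200 − $8,100 = +$100 applied to largest allocation (Ibarra): Ibarra becomes $3,100.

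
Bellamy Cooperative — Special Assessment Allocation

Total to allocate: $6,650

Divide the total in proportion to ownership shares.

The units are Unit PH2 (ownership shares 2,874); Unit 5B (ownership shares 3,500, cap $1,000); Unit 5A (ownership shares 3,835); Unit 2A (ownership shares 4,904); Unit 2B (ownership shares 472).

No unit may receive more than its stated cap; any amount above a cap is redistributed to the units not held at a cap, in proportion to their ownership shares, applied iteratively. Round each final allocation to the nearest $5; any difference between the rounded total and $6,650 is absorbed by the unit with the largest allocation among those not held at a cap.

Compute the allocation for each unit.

Combined ownership shares = 15,585.
Pro-rata shares before constraints: Unit PH2 1,226.31; Unit 5B 1,493.42; Unit 5A 1,636.37; Unit 2A 2,092.499; Unit 2B 201.40.
Capped: Unit 5B ($1,000); balance $5,650 reallocated over remaining ownership shares 12,085.
Shares after redistribution: Unit PH2 1,343.66 → $1,345; Unit 5A 1,792.95 → $1,795; Unit 2A 2,292.73 → $2,295; Unit 2B 220.67 → $220.
Rounding difference −$5 applied to Unit 2A → $2,290.

Unit PH2: $1,345; Unit 5B: $1,000; Unit 5A: $1,795; Unit 2A: $2,290; Unit 2B: $220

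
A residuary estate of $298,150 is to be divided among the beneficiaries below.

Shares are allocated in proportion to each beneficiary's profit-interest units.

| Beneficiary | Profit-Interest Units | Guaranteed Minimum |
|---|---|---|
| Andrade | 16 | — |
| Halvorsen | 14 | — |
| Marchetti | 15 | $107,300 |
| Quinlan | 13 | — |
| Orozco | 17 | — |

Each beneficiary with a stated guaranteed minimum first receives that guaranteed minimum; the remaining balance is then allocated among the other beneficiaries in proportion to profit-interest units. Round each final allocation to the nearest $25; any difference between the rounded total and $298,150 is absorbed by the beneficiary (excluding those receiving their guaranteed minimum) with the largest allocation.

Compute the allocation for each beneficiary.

Fund the minimums — Marchetti $107,300. Remaining pool $190,850.
Remaining pool split over remaining profit-interest units 60: Andrade 50,893.33 → $50,900; Halvorsen 44,531.67 → $44,525; Quinlan 41,350.83 → $41,350; Orozco 54,074.17 → $54,075.

Andrade: $50,900; Halvorsen: $44,525; Marchetti: $107,300; Quinlan: $41,350; Orozco: $54,075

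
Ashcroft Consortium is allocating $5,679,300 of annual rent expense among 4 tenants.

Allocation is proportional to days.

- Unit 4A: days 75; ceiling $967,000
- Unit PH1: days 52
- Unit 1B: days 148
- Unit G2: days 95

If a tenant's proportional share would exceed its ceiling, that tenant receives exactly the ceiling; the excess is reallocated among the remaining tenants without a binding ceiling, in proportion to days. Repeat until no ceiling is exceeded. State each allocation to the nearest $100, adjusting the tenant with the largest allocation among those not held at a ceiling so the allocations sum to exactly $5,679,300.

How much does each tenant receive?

Combined days = 370.
Proportional shares (ignoring caps): Unit 4A 1,151,209.46; Unit PH1 798,171.89; Unit 1B 2,271,720.00; Unit G2 1,458,198.65.
Cap binds for Unit 4A ($967,000); remaining pool $4,712,300 reallocated over remaining days 295.
Redistributed shares: Unit PH1 830,642.71 → $830,600; Unit 1B 2,364,136.95 → $2,364,100; Unit G2 1,517,520.34 → $1,517,500.
Rounding difference +$100 applied to Unit 1B → $2,364,200.

Unit 4A: $967,000 | Unit PH1: $830,600 | Unit 1B: $2,364,200 | Unit G2: $1,517,500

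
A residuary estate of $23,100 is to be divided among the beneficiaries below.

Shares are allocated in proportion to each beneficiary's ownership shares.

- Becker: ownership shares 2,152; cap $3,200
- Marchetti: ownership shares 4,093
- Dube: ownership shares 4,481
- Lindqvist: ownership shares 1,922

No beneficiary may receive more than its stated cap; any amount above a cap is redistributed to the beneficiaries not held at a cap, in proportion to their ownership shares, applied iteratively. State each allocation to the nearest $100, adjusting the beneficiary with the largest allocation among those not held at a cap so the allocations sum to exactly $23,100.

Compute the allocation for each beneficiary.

Becker: $3,200; Marchetti: $7,800; Dube: $8,500; Lindqvist: $3,600

Ownership shares total: 12,648.
Pro-rata shares before constraints: Becker 3,930.36; Marchetti 7,475.36; Dube 8,183.99; Lindqvist 3,510.29.
Capped: Becker ($3,200); remaining pool $19,900 reallocated over remaining ownership shares 10,496.
Redistributed shares: Marchetti 7,760.17 → $7,800; Dube 8,495.80 → $8,500; Lindqvist 3,644.04 → $3,600.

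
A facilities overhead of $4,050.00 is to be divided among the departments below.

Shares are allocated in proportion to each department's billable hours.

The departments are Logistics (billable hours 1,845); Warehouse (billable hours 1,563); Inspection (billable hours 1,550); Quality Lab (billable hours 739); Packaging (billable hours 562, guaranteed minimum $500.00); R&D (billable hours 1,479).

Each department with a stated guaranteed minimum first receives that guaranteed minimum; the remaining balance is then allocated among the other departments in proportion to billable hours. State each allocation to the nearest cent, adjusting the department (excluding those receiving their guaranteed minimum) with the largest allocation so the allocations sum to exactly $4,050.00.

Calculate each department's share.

Minimums first: Packaging $500.00. Balance $3,550.00.
Balance split over remaining billable hours 7,176: Logistics 912.7299 → $912.73; Warehouse 773.2232 → $773.22; Inspection 766.7921 → $766.79; Quality Lab 365.5867 → $365.59; R&D 731.6681 → $731.67.

Logistics: $912.73 · Warehouse: $773.22 · Inspection: $766.79 · Quality Lab: $365.59 · Packaging: $500.00 · R&D: $731.67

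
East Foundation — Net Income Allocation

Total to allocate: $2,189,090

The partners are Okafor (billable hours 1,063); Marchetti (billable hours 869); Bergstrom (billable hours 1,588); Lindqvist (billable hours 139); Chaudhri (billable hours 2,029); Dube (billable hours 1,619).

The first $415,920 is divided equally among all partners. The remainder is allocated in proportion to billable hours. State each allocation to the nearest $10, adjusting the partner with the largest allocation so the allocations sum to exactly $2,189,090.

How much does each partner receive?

Okafor: $327,280; Marchetti: $280,200; Bergstrom: $454,680; Lindqvist: $103,050; Chaudhri: $561,680; Dube: $462,200

Equal tier: $415,920 ÷ 6 = $69,320 apiece.
Remainder $1,773,170 by billable hours (total 7,307): Okafor 257,955.35 → $257,960; Marchetti 210,877.89 → $210,880; Bergstrom 385,355.68 → $385,360; Lindqvist 33,730.76 → $33,730; Chaudhri 492,371.96 → $492,370; Dube 392,878.37 → $392,880.
Rounding difference −$10 on remainder applied to Chaudhri.
Totals: Okafor $69,320 + $257,960 = $327,280; Marchetti $69,320 + $210,880 = $280,200; Bergstrom $69,320 + $385,360 = $454,680; Lindqvist $69,320 + $33,730 = $103,050; Chaudhri $69,320 + $492,360 = $561,680; Dube $69,320 + $392,880 = $462,200.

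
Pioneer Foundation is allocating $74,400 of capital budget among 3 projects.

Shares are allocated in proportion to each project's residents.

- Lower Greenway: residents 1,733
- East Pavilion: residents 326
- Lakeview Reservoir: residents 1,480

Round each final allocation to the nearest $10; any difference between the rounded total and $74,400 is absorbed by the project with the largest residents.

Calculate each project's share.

Sum of residents: 3,539.
Proportional shares: Lower Greenway 1,733/3,539 × $74,400 = 36,432.66; East Pavilion 326/3,539 × $74,400 = 6,853.46; Lakeview Reservoir 1,480/3,539 × $74,400 = 31,113.87.
At nearest $10: Lower Greenway $36,430; East Pavilion $6,850; Lakeview Reservoir $31,110. Sum = $74,390.
Difference $74,400 − $74,390 = +$10 applied to largest residents (Lower Greenway): Lower Greenway becomes $36,440.

Lower Greenway: $36,440 | East Pavilion: $6,850 | Lakeview Reservoir: $31,110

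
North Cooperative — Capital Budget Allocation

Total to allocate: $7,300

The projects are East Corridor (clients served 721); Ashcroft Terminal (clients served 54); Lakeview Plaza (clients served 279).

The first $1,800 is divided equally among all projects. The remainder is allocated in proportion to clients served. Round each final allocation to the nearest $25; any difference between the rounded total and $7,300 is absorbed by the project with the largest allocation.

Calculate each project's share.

East Corridor: $4,375 · Ashcroft Terminal: $875 · Lakeview Plaza: $2,050

$1,800 shared equally gives $600 per project.
Remainder $5,500 by clients served (total 1,054): East Corridor 3,762.33 → $3,750; Ashcroft Terminal 281.78 → $275; Lakeview Plaza 1,455.88 → $1,450.
Rounding difference +$25 on remainder applied to East Corridor.
Totals: East Corridor $600 + $3,775 = $4,375; Ashcroft Terminal $600 + $275 = $875; Lakeview Plaza $600 + $1,450 = $2,050.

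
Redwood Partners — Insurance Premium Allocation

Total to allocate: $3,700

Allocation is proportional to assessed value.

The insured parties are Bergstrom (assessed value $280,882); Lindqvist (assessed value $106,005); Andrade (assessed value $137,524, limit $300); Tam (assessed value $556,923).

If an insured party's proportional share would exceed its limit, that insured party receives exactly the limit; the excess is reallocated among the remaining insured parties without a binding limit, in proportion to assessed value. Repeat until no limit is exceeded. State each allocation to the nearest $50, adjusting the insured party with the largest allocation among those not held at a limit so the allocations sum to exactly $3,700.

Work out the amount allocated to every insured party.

Bergstrom: $1,000 · Lindqvist: $400 · Andrade: $300 · Tam: $2,000

Assessed value total: 1,081,334.
Pro-rata shares before constraints: Bergstrom 961.09; Lindqvist 362.72; Andrade 470.57; Tam 1,905.62.
Capped: Andrade ($300); remaining pool $3,400 reallocated over remaining assessed value 943,810.
Shares after redistribution: Bergstrom 1,011.85 → $1,000; Lindqvist 381.87 → $400; Tam 2,006.27 → $2,000.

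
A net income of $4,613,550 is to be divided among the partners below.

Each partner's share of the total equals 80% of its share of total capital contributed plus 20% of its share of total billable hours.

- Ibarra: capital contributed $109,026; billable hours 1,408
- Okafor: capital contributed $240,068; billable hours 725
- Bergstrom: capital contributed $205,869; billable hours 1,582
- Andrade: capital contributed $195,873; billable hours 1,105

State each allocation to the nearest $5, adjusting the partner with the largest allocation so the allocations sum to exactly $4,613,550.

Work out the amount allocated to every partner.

Totals — capital contributed 750,836, billable hours 4,820.
Composite weights (80% capital contributed + 20% billable hours): Ibarra 0.1746; Okafor 0.2859; Bergstrom 0.2850; Andrade 0.2545.
Raw shares: Ibarra 805,471.17; Okafor 1,318,877.40; Bergstrom 1,314,826.01; Andrade 1,174,375.43.
At nearest $5: Ibarra $805,470; Okafor $1,318,875; Bergstrom $1,314,825; Andrade $1,174,375. Sum = $4,613,545.
Difference $4,613,550 − $4,613,545 = +$5 applied to largest allocation (Okafor): Okafor becomes $1,318,880.

Ibarra: $805,470; Okafor: $1,318,880; Bergstrom: $1,314,825; Andrade: $1,174,375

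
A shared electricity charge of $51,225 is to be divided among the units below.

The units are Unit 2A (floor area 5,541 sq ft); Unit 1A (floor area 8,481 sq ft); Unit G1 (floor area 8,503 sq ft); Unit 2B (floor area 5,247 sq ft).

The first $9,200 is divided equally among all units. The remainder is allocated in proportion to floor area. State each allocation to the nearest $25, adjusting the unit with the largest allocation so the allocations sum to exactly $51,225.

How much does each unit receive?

First tranche $9,200 split equally: $2,300 each.
Remainder $42,025 by floor area (total 27,772): Unit 2A 8,384.72 → $8,375; Unit 1A 12,833.57 → $12,825; Unit G1 12,866.87 → $12,875; Unit 2B 7,939.84 → $7,950.
Totals: Unit 2A $2,300 + $8,375 = $10,675; Unit 1A $2,300 + $12,825 = $15,125; Unit G1 $2,300 + $12,875 = $15,175; Unit 2B $2,300 + $7,950 = $10,250.

Unit 2A: $10,675 · Unit 1A: $15,125 · Unit G1: $15,175 · Unit 2B: $10,250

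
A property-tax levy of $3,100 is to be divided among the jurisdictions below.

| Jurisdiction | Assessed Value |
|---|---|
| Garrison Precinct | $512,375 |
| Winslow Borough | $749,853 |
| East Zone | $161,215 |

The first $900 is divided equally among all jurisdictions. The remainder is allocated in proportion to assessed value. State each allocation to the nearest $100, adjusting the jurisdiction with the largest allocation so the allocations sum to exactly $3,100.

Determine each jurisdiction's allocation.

First tranche $900 split equally: $300 each.
Remainder $2,200 by assessed value (total 1,423,443): Garrison Precinct 791.90 → $800; Winslow Borough 1,158.93 → $1,200; East Zone 249.17 → $200.
Totals: Garrison Precinct $300 + $800 = $1,100; Winslow Borough $300 + $1,200 = $1,500; East Zone $300 + $200 = $500.

Garrison Precinct: $1,100 | Winslow Borough: $1,500 | East Zone: $500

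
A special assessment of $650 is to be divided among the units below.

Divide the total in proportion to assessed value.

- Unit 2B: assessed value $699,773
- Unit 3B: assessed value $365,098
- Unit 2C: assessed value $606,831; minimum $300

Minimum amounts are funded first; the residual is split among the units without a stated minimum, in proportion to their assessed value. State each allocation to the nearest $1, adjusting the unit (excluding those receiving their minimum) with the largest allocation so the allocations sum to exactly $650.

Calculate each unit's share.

Unit 2B: $230 · Unit 3B: $120 · Unit 2C: $300

Minimums first: Unit 2C $300. Remaining pool $350.
Remaining pool split over remaining assessed value 1,064,871: Unit 2B 230.00 → $230; Unit 3B 120.00 → $120.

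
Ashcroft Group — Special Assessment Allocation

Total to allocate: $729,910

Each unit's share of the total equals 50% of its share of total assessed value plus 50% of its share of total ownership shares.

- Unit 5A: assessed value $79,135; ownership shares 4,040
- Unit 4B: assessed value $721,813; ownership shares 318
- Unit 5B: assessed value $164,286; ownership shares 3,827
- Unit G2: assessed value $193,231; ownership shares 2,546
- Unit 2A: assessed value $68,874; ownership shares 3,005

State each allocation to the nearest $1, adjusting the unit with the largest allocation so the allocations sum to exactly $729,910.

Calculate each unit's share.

Totals — assessed value 1,227,339, ownership shares 13,736.
Composite weights (50% assessed value + 50% ownership shares): Unit 5A 0.1793; Unit 4B 0.3056; Unit 5B 0.2062; Unit G2 0.1714; Unit 2A 0.1374.
Raw shares: Unit 5A 130,870.87; Unit 4B 223,083.49; Unit 5B 150,531.67; Unit G2 125,103.41; Unit 2A 100,320.56.
At nearest $1: Unit 5A $130,871; Unit 4B $223,083; Unit 5B $150,532; Unit G2 $125,103; Unit 2A $100,321. Sum = $729,910.
No rounding difference to absorb.

Unit 5A: $130,871 | Unit 4B: $223,083 | Unit 5B: $150,532 | Unit G2: $125,103 | Unit 2A: $100,321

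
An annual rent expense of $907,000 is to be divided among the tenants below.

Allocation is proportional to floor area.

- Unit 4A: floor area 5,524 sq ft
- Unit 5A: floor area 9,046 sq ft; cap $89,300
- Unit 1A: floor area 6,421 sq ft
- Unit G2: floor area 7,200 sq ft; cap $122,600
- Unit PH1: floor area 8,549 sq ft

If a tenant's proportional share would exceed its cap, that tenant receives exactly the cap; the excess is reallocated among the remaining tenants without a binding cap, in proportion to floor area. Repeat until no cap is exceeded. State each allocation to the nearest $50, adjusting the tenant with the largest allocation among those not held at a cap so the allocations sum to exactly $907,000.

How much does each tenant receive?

Combined floor area = 36,740.
Pro-rata shares before constraints: Unit 4A 136,370.93; Unit 5A 223,318.51; Unit 1A 158,515.16; Unit G2 177,746.33; Unit PH1 211,049.07.
Cap binds for Unit 5A ($89,300), Unit G2 ($122,600); residual $695,100 reallocated over remaining floor area 20,494.
Redistributed shares: Unit 4A 187,358.86 → $187,350; Unit 1A 217,782.62 → $217,800; Unit PH1 289,958.52 → $289,950.

Unit 4A: $187,350; Unit 5A: $89,300; Unit 1A: $217,800; Unit G2: $122,600; Unit PH1: $289,950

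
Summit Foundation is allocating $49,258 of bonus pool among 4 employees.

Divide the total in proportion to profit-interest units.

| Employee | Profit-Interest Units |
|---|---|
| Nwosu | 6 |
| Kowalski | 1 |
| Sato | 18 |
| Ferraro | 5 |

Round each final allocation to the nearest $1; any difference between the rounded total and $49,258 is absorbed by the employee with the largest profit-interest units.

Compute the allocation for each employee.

Profit-interest units total: 6 + 1 + 18 + 5 = 30.
Raw shares: Nwosu 9,851.60; Kowalski 1,641.93; Sato 29,554.80; Ferraro 8,209.67.
Rounded to nearest $1: Nwosu $9,852; Kowalski $1,642; Sato $29,555; Ferraro $8,210. Sum = $49,259.
Difference $49,258 − $49,259 = −$1 applied to largest profit-interest units (Sato): Sato becomes $29,554.

Nwosu: $9,852 · Kowalski: $1,642 · Sato: $29,554 · Ferraro: $8,210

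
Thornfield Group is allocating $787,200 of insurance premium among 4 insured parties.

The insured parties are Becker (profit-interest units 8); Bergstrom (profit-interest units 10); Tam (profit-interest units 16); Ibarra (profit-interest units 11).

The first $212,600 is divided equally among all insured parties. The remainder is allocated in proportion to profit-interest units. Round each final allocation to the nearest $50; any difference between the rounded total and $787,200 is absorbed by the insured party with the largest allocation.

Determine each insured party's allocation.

Becker: $155,300 | Bergstrom: $180,850 | Tam: $257,450 | Ibarra: $193,600

$212,600 shared equally gives $53,150 per insured party.
Remainder $574,600 by profit-interest units (total 45): Becker 102,151.11 → $102,150; Bergstrom 127,688.89 → $127,700; Tam 204,302.22 → $204,300; Ibarra 140,457.78 → $140,450.
Totals: Becker $53,150 + $102,150 = $155,300; Bergstrom $53,150 + $127,700 = $180,850; Tam $53,150 + $204,300 = $257,450; Ibarra $53,150 + $140,450 = $193,600.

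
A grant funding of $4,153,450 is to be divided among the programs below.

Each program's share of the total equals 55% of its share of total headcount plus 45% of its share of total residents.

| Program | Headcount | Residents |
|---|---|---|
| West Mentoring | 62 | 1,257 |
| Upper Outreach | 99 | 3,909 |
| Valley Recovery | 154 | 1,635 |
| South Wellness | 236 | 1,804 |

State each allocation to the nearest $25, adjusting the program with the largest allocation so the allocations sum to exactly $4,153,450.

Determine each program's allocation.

Headcount total 551; residents total 8,605.
Combined weights (55% headcount + 45% residents): West Mentoring 0.1276; Upper Outreach 0.3032; Valley Recovery 0.2392; South Wellness 0.3299.
Proportional shares: West Mentoring 530,073.74; Upper Outreach 1,259,501.21; Valley Recovery 993,601.28; South Wellness 1,370,273.78.
At nearest $25: West Mentoring $530,075; Upper Outreach $1,259,500; Valley Recovery $993,600; South Wellness $1,370,275. Sum = $4,153,450.
Sum already equals the total — no adjustment.

West Mentoring: $530,075; Upper Outreach: $1,259,500; Valley Recovery: $993,600; South Wellness: $1,370,275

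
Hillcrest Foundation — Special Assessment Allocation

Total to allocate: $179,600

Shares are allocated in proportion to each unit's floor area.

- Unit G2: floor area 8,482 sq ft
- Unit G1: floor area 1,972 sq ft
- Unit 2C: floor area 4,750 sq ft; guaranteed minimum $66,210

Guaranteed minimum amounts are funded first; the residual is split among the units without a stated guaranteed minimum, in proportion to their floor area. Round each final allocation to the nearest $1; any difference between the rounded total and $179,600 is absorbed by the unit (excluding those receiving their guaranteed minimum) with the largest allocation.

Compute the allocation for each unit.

Fund the minimums — Unit 2C $66,210. Balance $113,390.
Balance split over remaining floor area 10,454: Unit G2 92,000.57 → $92,001; Unit G1 21,389.43 → $21,389.

Unit G2: $92,001 | Unit G1: $21,389 | Unit 2C: $66,210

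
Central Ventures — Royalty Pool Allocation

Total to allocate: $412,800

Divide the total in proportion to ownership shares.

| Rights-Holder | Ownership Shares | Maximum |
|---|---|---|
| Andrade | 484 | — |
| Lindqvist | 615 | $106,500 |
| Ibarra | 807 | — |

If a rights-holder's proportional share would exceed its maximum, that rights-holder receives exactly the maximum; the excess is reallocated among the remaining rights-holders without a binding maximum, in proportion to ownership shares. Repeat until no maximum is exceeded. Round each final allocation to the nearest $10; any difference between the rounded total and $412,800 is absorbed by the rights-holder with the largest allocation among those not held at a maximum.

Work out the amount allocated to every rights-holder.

Andrade: $114,830; Lindqvist: $106,500; Ibarra: $191,470

Ownership shares total: 1,906.
Pro-rata shares before constraints: Andrade 104,824.34; Lindqvist 133,196.22; Ibarra 174,779.43.
Held at cap: Lindqvist ($106,500); remaining pool $306,300 reallocated over remaining ownership shares 1,291.
Redistributed shares: Andrade 114,832.84 → $114,830; Ibarra 191,467.16 → $191,470.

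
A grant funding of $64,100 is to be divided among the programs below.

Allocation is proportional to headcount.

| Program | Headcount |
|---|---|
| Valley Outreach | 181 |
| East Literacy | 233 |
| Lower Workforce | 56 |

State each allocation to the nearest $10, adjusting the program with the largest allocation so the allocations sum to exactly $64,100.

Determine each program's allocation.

Sum of headcount: 470.
Unrounded shares: Valley Outreach 181/470 × $64,100 = 24,685.32; East Literacy 233/470 × $64,100 = 31,777.23; Lower Workforce 56/470 × $64,100 = 7,637.45.
At nearest $10: Valley Outreach $24,690; East Literacy $31,780; Lower Workforce $7,640. Sum = $64,110.
Difference $64,100 − $64,110 = −$10 applied to largest allocation (East Literacy): East Literacy becomes $31,770.

Valley Outreach: $24,690 · East Literacy: $31,770 · Lower Workforce: $7,640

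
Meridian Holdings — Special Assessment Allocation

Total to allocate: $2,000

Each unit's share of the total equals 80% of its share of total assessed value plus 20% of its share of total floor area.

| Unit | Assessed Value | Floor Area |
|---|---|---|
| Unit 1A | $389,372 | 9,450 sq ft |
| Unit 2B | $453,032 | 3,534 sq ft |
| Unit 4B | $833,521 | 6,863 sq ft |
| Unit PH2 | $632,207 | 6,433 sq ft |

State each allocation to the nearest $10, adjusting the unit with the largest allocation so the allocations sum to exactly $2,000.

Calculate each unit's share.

Totals — assessed value 2,308,132, floor area 26,280.
Composite weights (80% assessed value + 20% floor area): Unit 1A 0.2069; Unit 2B 0.1839; Unit 4B 0.3411; Unit PH2 0.2681.
Pro-rata amounts: Unit 1A 413.75; Unit 2B 367.83; Unit 4B 682.26; Unit PH2 536.16.
Rounded to nearest $10: Unit 1A $410; Unit 2B $370; Unit 4B $680; Unit PH2 $540. Sum = $2,000.
Rounded total matches; no reconciliation needed.

Unit 1A: $410; Unit 2B: $370; Unit 4B: $680; Unit PH2: $540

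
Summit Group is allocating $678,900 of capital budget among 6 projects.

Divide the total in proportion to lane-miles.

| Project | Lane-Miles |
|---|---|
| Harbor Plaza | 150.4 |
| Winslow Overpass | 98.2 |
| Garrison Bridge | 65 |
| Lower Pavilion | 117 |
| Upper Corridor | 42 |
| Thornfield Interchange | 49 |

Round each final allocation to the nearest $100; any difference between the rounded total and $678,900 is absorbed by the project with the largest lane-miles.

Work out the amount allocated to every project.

Harbor Plaza: $195,700 | Winslow Overpass: $127,800 | Garrison Bridge: $84,600 | Lower Pavilion: $152,300 | Upper Corridor: $54,700 | Thornfield Interchange: $63,800

Combined lane-miles = 521.6.
Raw shares: Harbor Plaza 150.4/521.6 × $678,900 = 195,756.44; Winslow Overpass 98.2/521.6 × $678,900 = 127,814.38; Garrison Bridge 65/521.6 × $678,900 = 84,602.19; Lower Pavilion 117/521.6 × $678,900 = 152,283.93; Upper Corridor 42/521.6 × $678,900 = 54,666.03; Thornfield Interchange 49/521.6 × $678,900 = 63,777.03.
After rounding ($100): Harbor Plaza $195,800; Winslow Overpass $127,800; Garrison Bridge $84,600; Lower Pavilion $152,300; Upper Corridor $54,700; Thornfield Interchange $63,800. Sum = $679,000.
Difference $678,900 − $679,000 = −$100 applied to largest lane-miles (Harbor Plaza): Harbor Plaza becomes $195,700.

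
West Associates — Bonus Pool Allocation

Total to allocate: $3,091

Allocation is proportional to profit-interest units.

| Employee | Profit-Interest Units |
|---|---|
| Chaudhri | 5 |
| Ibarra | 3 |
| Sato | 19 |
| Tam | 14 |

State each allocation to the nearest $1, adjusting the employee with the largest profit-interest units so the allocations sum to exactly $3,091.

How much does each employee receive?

Chaudhri: $377 | Ibarra: $226 | Sato: $1,433 | Tam: $1,055

Total profit-interest units = 41.
Pro-rata amounts: Chaudhri 5/41 × $3,091 = 376.95; Ibarra 3/41 × $3,091 = 226.17; Sato 19/41 × $3,091 = 1,432.41; Tam 14/41 × $3,091 = 1,055.46.
Rounded to nearest $1: Chaudhri $377; Ibarra $226; Sato $1,432; Tam $1,055. Sum = $3,090.
Difference $3,091 − $3,090 = +$1 applied to largest profit-interest units (Sato): Sato becomes $1,433.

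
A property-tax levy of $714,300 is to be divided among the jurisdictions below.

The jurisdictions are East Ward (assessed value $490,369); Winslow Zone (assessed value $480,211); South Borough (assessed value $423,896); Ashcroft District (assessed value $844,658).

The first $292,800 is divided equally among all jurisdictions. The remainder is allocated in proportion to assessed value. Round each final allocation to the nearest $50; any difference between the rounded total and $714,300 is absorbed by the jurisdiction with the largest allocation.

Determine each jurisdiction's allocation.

First tranche $292,800 split equally: $73,200 each.
Remainder $421,500 by assessed value (total 2,239,134): East Ward 92,308.25 → $92,300; Winslow Zone 90,396.08 → $90,400; South Borough 79,795.21 → $79,800; Ashcroft District 159,000.46 → $159,000.
Totals: East Ward $73,200 + $92,300 = $165,500; Winslow Zone $73,200 + $90,400 = $163,600; South Borough $73,200 + $79,800 = $153,000; Ashcroft District $73,200 + $159,000 = $232,200.

East Ward: $165,500; Winslow Zone: $163,600; South Borough: $153,000; Ashcroft District: $232,200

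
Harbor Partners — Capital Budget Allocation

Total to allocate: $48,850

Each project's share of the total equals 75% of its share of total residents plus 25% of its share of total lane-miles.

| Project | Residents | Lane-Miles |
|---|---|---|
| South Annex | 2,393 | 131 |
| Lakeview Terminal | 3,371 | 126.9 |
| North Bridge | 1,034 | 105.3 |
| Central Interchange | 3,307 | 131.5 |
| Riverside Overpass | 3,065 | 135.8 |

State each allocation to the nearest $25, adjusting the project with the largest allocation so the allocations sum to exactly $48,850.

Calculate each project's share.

South Annex: $9,200 · Lakeview Terminal: $11,825 · North Bridge: $4,925 · Central Interchange: $11,750 · Riverside Overpass: $11,150

Residents total 13,170; lane-miles total 630.5.
Combined weights (75% residents + 25% lane-miles): South Annex 0.1882; Lakeview Terminal 0.2423; North Bridge 0.1006; Central Interchange 0.2405; Riverside Overpass 0.2284.
Pro-rata amounts: South Annex 9,194.48; Lakeview Terminal 11,835.75; North Bridge 4,916.09; Central Interchange 11,746.81; Riverside Overpass 11,156.88.
At nearest $25: South Annex $9,200; Lakeview Terminal $11,825; North Bridge $4,925; Central Interchange $11,750; Riverside Overpass $11,150. Sum = $48,850.
Rounded total matches; no reconciliation needed.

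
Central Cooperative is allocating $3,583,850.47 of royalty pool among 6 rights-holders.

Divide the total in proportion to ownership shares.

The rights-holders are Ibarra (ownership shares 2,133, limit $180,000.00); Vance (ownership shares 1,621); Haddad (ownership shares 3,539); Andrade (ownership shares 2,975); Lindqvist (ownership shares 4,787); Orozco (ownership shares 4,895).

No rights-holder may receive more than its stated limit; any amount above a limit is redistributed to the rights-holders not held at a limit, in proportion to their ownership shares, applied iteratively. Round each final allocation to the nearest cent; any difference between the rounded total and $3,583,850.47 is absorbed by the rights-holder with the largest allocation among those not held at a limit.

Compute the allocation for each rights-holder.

Sum of ownership shares: 19,950.
Proportional shares (ignoring caps): Ibarra 383,175.5916; Vance 291,199.0783; Haddad 635,751.7200; Andrade 534,433.8420; Lindqvist 859,944.4712; Orozco 879,345.7669.
Capped: Ibarra ($180,000.00); balance $3,403,850.47 reallocated over remaining ownership shares 17,817.
Remaining shares: Vance 309,684.1001 → $309,684.10; Haddad 676,108.5937 → $676,108.59; Andrade 568,359.1597 → $568,359.16; Lindqvist 914,532.8731 → $914,532.87; Orozco 935,165.7434 → $935,165.74.
Rounding difference +$0.01 applied to Orozco → $935,165.75.

Ibarra: $180,000.00 | Vance: $309,684.10 | Haddad: $676,108.59 | Andrade: $568,359.16 | Lindqvist: $914,532.87 | Orozco: $935,165.75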